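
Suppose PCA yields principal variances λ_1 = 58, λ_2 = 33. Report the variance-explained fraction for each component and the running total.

Step 1 — total variance = trace(Sigma) = Σ λ_i = 58 + 33 = 91.

Step 2 — fraction explained by component i = λ_i / Σ λ:
  PC1: 58/91 = 0.6374
  PC2: 33/91 = 0.3626

Step 3 — cumulative fraction after k components = (λ_1 + ... + λ_k) / Σ λ:
  k = 1: 58/91 = 0.6374
  k = 2: (58 + 33)/91 = 91/91 = 1

Summary (fraction, with percent):

explained: PC1 0.6374 (63.74%), PC2 0.3626 (36.26%);  cumulative: 0.6374, 1


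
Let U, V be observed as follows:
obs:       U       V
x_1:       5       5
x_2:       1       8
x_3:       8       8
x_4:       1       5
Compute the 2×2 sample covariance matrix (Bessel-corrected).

Step 1 — column means:
  mean(U) = (5 + 1 + 8 + 1) / 4 = 15/4 = 3.75
  mean(V) = (5 + 8 + 8 + 5) / 4 = 26/4 = 6.5

Step 2 — sample covariance S[i,j] = (1/(n-1)) · Σ_k (x_{k,i} - mean_i) · (x_{k,j} - mean_j), with n-1 = 3.
  S[U,U] = ((1.25)·(1.25) + (-2.75)·(-2.75) + (4.25)·(4.25) + (-2.75)·(-2.75)) / 3 = 34.75/3 = 11.5833
  S[U,V] = ((1.25)·(-1.5) + (-2.75)·(1.5) + (4.25)·(1.5) + (-2.75)·(-1.5)) / 3 = 4.5/3 = 1.5
  S[V,V] = ((-1.5)·(-1.5) + (1.5)·(1.5) + (1.5)·(1.5) + (-1.5)·(-1.5)) / 3 = 9/3 = 3

S is symmetric (S[j,i] = S[i,j]). Assembling:

S = [[11.5833, 1.5],
 [1.5, 3]]


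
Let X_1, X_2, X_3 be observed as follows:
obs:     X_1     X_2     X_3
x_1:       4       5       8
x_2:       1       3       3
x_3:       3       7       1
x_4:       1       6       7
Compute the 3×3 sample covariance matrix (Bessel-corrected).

Step 1 — column means:
  mean(X_1) = (4 + 1 + 3 + 1) / 4 = 9/4 = 2.25
  mean(X_2) = (5 + 3 + 7 + 6) / 4 = 21/4 = 5.25
  mean(X_3) = (8 + 3 + 1 + 7) / 4 = 19/4 = 4.75

Step 2 — sample covariance S[i,j] = (1/(n-1)) · Σ_k (x_{k,i} - mean_i) · (x_{k,j} - mean_j), with n-1 = 3.
  S[X_1,X_1] = ((1.75)·(1.75) + (-1.25)·(-1.25) + (0.75)·(0.75) + (-1.25)·(-1.25)) / 3 = 6.75/3 = 2.25
  S[X_1,X_2] = ((1.75)·(-0.25) + (-1.25)·(-2.25) + (0.75)·(1.75) + (-1.25)·(0.75)) / 3 = 2.75/3 = 0.9167
  S[X_1,X_3] = ((1.75)·(3.25) + (-1.25)·(-1.75) + (0.75)·(-3.75) + (-1.25)·(2.25)) / 3 = 2.25/3 = 0.75
  S[X_2,X_2] = ((-0.25)·(-0.25) + (-2.25)·(-2.25) + (1.75)·(1.75) + (0.75)·(0.75)) / 3 = 8.75/3 = 2.9167
  S[X_2,X_3] = ((-0.25)·(3.25) + (-2.25)·(-1.75) + (1.75)·(-3.75) + (0.75)·(2.25)) / 3 = -1.75/3 = -0.5833
  S[X_3,X_3] = ((3.25)·(3.25) + (-1.75)·(-1.75) + (-3.75)·(-3.75) + (2.25)·(2.25)) / 3 = 32.75/3 = 10.9167

S is symmetric (S[j,i] = S[i,j]). Assembling:

S = [[2.25, 0.9167, 0.75],
 [0.9167, 2.9167, -0.5833],
 [0.75, -0.5833, 10.9167]]


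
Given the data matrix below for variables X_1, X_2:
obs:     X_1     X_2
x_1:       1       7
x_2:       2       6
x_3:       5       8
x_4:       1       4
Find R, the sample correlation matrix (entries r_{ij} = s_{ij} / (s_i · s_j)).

Step 1 — column means:
  mean(X_1) = (1 + 2 + 5 + 1) / 4 = 9/4 = 2.25
  mean(X_2) = (7 + 6 + 8 + 4) / 4 = 25/4 = 6.25

Step 2 — sample variances and covariances s[i,j] = (1/(n-1)) · Σ_k (x_{k,i} - mean_i) · (x_{k,j} - mean_j), with n-1 = 3:
  s[X_1,X_1] = ((-1.25)·(-1.25) + (-0.25)·(-0.25) + (2.75)·(2.75) + (-1.25)·(-1.25)) / 3 = 10.75/3 = 3.5833
  s[X_1,X_2] = ((-1.25)·(0.75) + (-0.25)·(-0.25) + (2.75)·(1.75) + (-1.25)·(-2.25)) / 3 = 6.75/3 = 2.25
  s[X_2,X_2] = ((0.75)·(0.75) + (-0.25)·(-0.25) + (1.75)·(1.75) + (-2.25)·(-2.25)) / 3 = 8.75/3 = 2.9167
  Sample standard deviations s_i = √(s[i,i]):
  s(X_1) = √(3.5833) = 1.893
  s(X_2) = √(2.9167) = 1.7078

Step 3 — r_{ij} = s_{ij} / (s_i · s_j):
  r[X_1,X_1] = 1 (diagonal).
  r[X_1,X_2] = 2.25 / (1.893 · 1.7078) = 2.25 / 3.2329 = 0.696
  r[X_2,X_2] = 1 (diagonal).

R is symmetric with unit diagonal. Assembling:

R = [[1, 0.696],
 [0.696, 1]]


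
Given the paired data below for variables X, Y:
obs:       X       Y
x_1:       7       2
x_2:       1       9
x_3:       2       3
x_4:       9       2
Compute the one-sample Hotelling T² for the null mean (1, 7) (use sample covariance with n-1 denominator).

Step 1 — sample mean vector:
  mean(X) = (7 + 1 + 2 + 9) / 4 = 19/4 = 4.75
  mean(Y) = (2 + 9 + 3 + 2) / 4 = 16/4 = 4
  x̄ = (4.75, 4),  deviation x̄ - mu_0 = (4.75, 4) - (1, 7) = (3.75, -3).

Step 2 — sample covariance matrix, S[i,j] = (1/(n-1)) · Σ_k (x_{k,i} - mean_i) · (x_{k,j} - mean_j), divisor n-1 = 3:
  S[X,X] = ((2.25)·(2.25) + (-3.75)·(-3.75) + (-2.75)·(-2.75) + (4.25)·(4.25)) / 3 = 44.75/3 = 14.9167
  S[X,Y] = ((2.25)·(-2) + (-3.75)·(5) + (-2.75)·(-1) + (4.25)·(-2)) / 3 = -29/3 = -9.6667
  S[Y,Y] = ((-2)·(-2) + (5)·(5) + (-1)·(-1) + (-2)·(-2)) / 3 = 34/3 = 11.3333
  S = [[14.9167, -9.6667],
 [-9.6667, 11.3333]].

Step 3 — invert S. det(S) = 14.9167·11.3333 - (-9.6667)² = 75.6111.
  S^{-1} = (1/det) · [[d, -b], [-b, a]] = [[0.1499, 0.1278],
 [0.1278, 0.1973]].

Step 4 — quadratic form (x̄ - mu_0)^T · S^{-1} · (x̄ - mu_0):
  S^{-1} · (x̄ - mu_0) = (0.1785, -0.1124),
  (x̄ - mu_0)^T · [...] = (3.75)·(0.1785) + (-3)·(-0.1124) = 1.0068.

Step 5 — scale by n: T² = 4 · 1.0068 = 4.0272.

T² ≈ 4.0272


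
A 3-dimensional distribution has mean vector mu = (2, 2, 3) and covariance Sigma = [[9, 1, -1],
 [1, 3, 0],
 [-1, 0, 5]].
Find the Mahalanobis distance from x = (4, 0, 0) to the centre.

Step 1 — centre the observation: (x - mu) = (2, -2, -3).

Step 2 — invert Sigma (cofactor / det for 3×3, or solve directly):
  Sigma^{-1} = [[0.1181, -0.0394, 0.0236],
 [-0.0394, 0.3465, -0.0079],
 [0.0236, -0.0079, 0.2047]].

Step 3 — form the quadratic (x - mu)^T · Sigma^{-1} · (x - mu):
  Sigma^{-1} · (x - mu) = (0.2441, -0.748, -0.5512).
  (x - mu)^T · [Sigma^{-1} · (x - mu)] = (2)·(0.2441) + (-2)·(-0.748) + (-3)·(-0.5512) = 3.6378.

Step 4 — take square root: d = √(3.6378) ≈ 1.9073.

d(x, mu) = √(3.6378) ≈ 1.9073


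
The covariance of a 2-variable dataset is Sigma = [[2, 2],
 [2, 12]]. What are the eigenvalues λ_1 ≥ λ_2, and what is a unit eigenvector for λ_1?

Step 1 — characteristic polynomial of 2×2 Sigma:
  det(Sigma - λI) = λ² - trace · λ + det = 0.
  trace = 2 + 12 = 14, det = 2·12 - (2)² = 20.
Step 2 — discriminant:
  Δ = trace² - 4·det = 196 - 80 = 116.
Step 3 — eigenvalues:
  λ = (trace ± √Δ)/2 = (14 ± 10.7703)/2,
  λ_1 = 12.3852,  λ_2 = 1.6148.

Step 4 — unit eigenvector for λ_1: solve (Sigma - λ_1 I)v = 0. First row:
  (2 - 12.3852)·v_x + (2)·v_y = 0, i.e. (-10.3852)·v_x + (2)·v_y = 0,
  so v ∝ (b, λ_1 - a) = (2, 10.3852) = u.
  ||u|| = √((2)² + (10.3852)²) = √(111.8516) ≈ 10.576,
  v_1 = u/||u|| ≈ (0.1891, 0.982) (||v_1|| = 1).

λ_1 = 12.3852,  λ_2 = 1.6148;  v_1 ≈ (0.1891, 0.982)


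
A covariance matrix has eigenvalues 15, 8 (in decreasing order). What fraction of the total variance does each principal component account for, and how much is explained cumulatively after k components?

Step 1 — total variance = trace(Sigma) = Σ λ_i = 15 + 8 = 23.

Step 2 — fraction explained by component i = λ_i / Σ λ:
  PC1: 15/23 = 0.6522
  PC2: 8/23 = 0.3478

Step 3 — cumulative fraction after k components = (λ_1 + ... + λ_k) / Σ λ:
  k = 1: 15/23 = 0.6522
  k = 2: (15 + 8)/23 = 23/23 = 1

Summary (fraction, with percent):

explained: PC1 0.6522 (65.22%), PC2 0.3478 (34.78%);  cumulative: 0.6522, 1


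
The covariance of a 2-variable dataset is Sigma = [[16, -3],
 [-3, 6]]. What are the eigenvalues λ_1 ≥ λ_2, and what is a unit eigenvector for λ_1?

Step 1 — characteristic polynomial of 2×2 Sigma:
  det(Sigma - λI) = λ² - trace · λ + det = 0.
  trace = 16 + 6 = 22, det = 16·6 - (-3)² = 87.
Step 2 — discriminant:
  Δ = trace² - 4·det = 484 - 348 = 136.
Step 3 — eigenvalues:
  λ = (trace ± √Δ)/2 = (22 ± 11.6619)/2,
  λ_1 = 16.831,  λ_2 = 5.169.

Step 4 — unit eigenvector for λ_1: solve (Sigma - λ_1 I)v = 0. First row:
  (16 - 16.831)·v_x + (-3)·v_y = 0, i.e. (-0.831)·v_x + (-3)·v_y = 0,
  so v ∝ (b, λ_1 - a) = (-3, 0.831); multiply by -1 so the first entry is positive: u = (3, -0.831).
  ||u|| = √((3)² + (-0.831)²) = √(9.6905) ≈ 3.113,
  v_1 = u/||u|| ≈ (0.9637, -0.2669) (||v_1|| = 1).

λ_1 = 16.831,  λ_2 = 5.169;  v_1 ≈ (0.9637, -0.2669)


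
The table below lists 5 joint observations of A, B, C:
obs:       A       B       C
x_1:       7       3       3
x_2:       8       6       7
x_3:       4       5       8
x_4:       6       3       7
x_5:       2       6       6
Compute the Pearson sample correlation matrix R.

Step 1 — column means:
  mean(A) = (7 + 8 + 4 + 6 + 2) / 5 = 27/5 = 5.4
  mean(B) = (3 + 6 + 5 + 3 + 6) / 5 = 23/5 = 4.6
  mean(C) = (3 + 7 + 8 + 7 + 6) / 5 = 31/5 = 6.2

Step 2 — sample variances and covariances s[i,j] = (1/(n-1)) · Σ_k (x_{k,i} - mean_i) · (x_{k,j} - mean_j), with n-1 = 4:
  s[A,A] = ((1.6)·(1.6) + (2.6)·(2.6) + (-1.4)·(-1.4) + (0.6)·(0.6) + (-3.4)·(-3.4)) / 4 = 23.2/4 = 5.8
  s[A,B] = ((1.6)·(-1.6) + (2.6)·(1.4) + (-1.4)·(0.4) + (0.6)·(-1.6) + (-3.4)·(1.4)) / 4 = -5.2/4 = -1.3
  s[A,C] = ((1.6)·(-3.2) + (2.6)·(0.8) + (-1.4)·(1.8) + (0.6)·(0.8) + (-3.4)·(-0.2)) / 4 = -4.4/4 = -1.1
  s[B,B] = ((-1.6)·(-1.6) + (1.4)·(1.4) + (0.4)·(0.4) + (-1.6)·(-1.6) + (1.4)·(1.4)) / 4 = 9.2/4 = 2.3
  s[B,C] = ((-1.6)·(-3.2) + (1.4)·(0.8) + (0.4)·(1.8) + (-1.6)·(0.8) + (1.4)·(-0.2)) / 4 = 5.4/4 = 1.35
  s[C,C] = ((-3.2)·(-3.2) + (0.8)·(0.8) + (1.8)·(1.8) + (0.8)·(0.8) + (-0.2)·(-0.2)) / 4 = 14.8/4 = 3.7
  Sample standard deviations s_i = √(s[i,i]):
  s(A) = √(5.8) = 2.4083
  s(B) = √(2.3) = 1.5166
  s(C) = √(3.7) = 1.9235

Step 3 — r_{ij} = s_{ij} / (s_i · s_j):
  r[A,A] = 1 (diagonal).
  r[A,B] = -1.3 / (2.4083 · 1.5166) = -1.3 / 3.6524 = -0.3559
  r[A,C] = -1.1 / (2.4083 · 1.9235) = -1.1 / 4.6325 = -0.2375
  r[B,B] = 1 (diagonal).
  r[B,C] = 1.35 / (1.5166 · 1.9235) = 1.35 / 2.9172 = 0.4628
  r[C,C] = 1 (diagonal).

R is symmetric with unit diagonal. Assembling:

R = [[1, -0.3559, -0.2375],
 [-0.3559, 1, 0.4628],
 [-0.2375, 0.4628, 1]]


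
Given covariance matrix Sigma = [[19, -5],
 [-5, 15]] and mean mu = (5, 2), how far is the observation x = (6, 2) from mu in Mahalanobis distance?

Step 1 — centre the observation: (x - mu) = (1, 0).

Step 2 — invert Sigma. det(Sigma) = 19·15 - (-5)² = 260.
  Sigma^{-1} = (1/det) · [[d, -b], [-b, a]] = [[0.0577, 0.0192],
 [0.0192, 0.0731]].

Step 3 — form the quadratic (x - mu)^T · Sigma^{-1} · (x - mu):
  Sigma^{-1} · (x - mu) = (0.0577, 0.0192).
  (x - mu)^T · [Sigma^{-1} · (x - mu)] = (1)·(0.0577) + (0)·(0.0192) = 0.0577.

Step 4 — take square root: d = √(0.0577) ≈ 0.2402.

d(x, mu) = √(0.0577) ≈ 0.2402


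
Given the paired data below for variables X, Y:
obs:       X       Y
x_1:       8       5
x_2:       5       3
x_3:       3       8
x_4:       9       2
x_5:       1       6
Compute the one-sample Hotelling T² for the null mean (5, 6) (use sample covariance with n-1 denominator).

Step 1 — sample mean vector:
  mean(X) = (8 + 5 + 3 + 9 + 1) / 5 = 26/5 = 5.2
  mean(Y) = (5 + 3 + 8 + 2 + 6) / 5 = 24/5 = 4.8
  x̄ = (5.2, 4.8),  deviation x̄ - mu_0 = (5.2, 4.8) - (5, 6) = (0.2, -1.2).

Step 2 — sample covariance matrix, S[i,j] = (1/(n-1)) · Σ_k (x_{k,i} - mean_i) · (x_{k,j} - mean_j), divisor n-1 = 4:
  S[X,X] = ((2.8)·(2.8) + (-0.2)·(-0.2) + (-2.2)·(-2.2) + (3.8)·(3.8) + (-4.2)·(-4.2)) / 4 = 44.8/4 = 11.2
  S[X,Y] = ((2.8)·(0.2) + (-0.2)·(-1.8) + (-2.2)·(3.2) + (3.8)·(-2.8) + (-4.2)·(1.2)) / 4 = -21.8/4 = -5.45
  S[Y,Y] = ((0.2)·(0.2) + (-1.8)·(-1.8) + (3.2)·(3.2) + (-2.8)·(-2.8) + (1.2)·(1.2)) / 4 = 22.8/4 = 5.7
  S = [[11.2, -5.45],
 [-5.45, 5.7]].

Step 3 — invert S. det(S) = 11.2·5.7 - (-5.45)² = 34.1375.
  S^{-1} = (1/det) · [[d, -b], [-b, a]] = [[0.167, 0.1596],
 [0.1596, 0.3281]].

Step 4 — quadratic form (x̄ - mu_0)^T · S^{-1} · (x̄ - mu_0):
  S^{-1} · (x̄ - mu_0) = (-0.1582, -0.3618),
  (x̄ - mu_0)^T · [...] = (0.2)·(-0.1582) + (-1.2)·(-0.3618) = 0.4025.

Step 5 — scale by n: T² = 5 · 0.4025 = 2.0124.

T² ≈ 2.0124


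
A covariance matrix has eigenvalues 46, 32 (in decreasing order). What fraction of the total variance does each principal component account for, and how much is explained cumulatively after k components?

Step 1 — total variance = trace(Sigma) = Σ λ_i = 46 + 32 = 78.

Step 2 — fraction explained by component i = λ_i / Σ λ:
  PC1: 46/78 = 0.5897
  PC2: 32/78 = 0.4103

Step 3 — cumulative fraction after k components = (λ_1 + ... + λ_k) / Σ λ:
  k = 1: 46/78 = 0.5897
  k = 2: (46 + 32)/78 = 78/78 = 1

Summary (fraction, with percent):

explained: PC1 0.5897 (58.97%), PC2 0.4103 (41.03%);  cumulative: 0.5897, 1


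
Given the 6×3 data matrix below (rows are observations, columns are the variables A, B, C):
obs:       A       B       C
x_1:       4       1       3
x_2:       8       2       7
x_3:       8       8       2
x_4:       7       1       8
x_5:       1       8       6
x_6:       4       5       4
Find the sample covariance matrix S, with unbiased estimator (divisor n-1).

Step 1 — column means:
  mean(A) = (4 + 8 + 8 + 7 + 1 + 4) / 6 = 32/6 = 5.3333
  mean(B) = (1 + 2 + 8 + 1 + 8 + 5) / 6 = 25/6 = 4.1667
  mean(C) = (3 + 7 + 2 + 8 + 6 + 4) / 6 = 30/6 = 5

Step 2 — sample covariance S[i,j] = (1/(n-1)) · Σ_k (x_{k,i} - mean_i) · (x_{k,j} - mean_j), with n-1 = 5.
  S[A,A] = ((-1.3333)·(-1.3333) + (2.6667)·(2.6667) + (2.6667)·(2.6667) + (1.6667)·(1.6667) + (-4.3333)·(-4.3333) + (-1.3333)·(-1.3333)) / 5 = 39.3333/5 = 7.8667
  S[A,B] = ((-1.3333)·(-3.1667) + (2.6667)·(-2.1667) + (2.6667)·(3.8333) + (1.6667)·(-3.1667) + (-4.3333)·(3.8333) + (-1.3333)·(0.8333)) / 5 = -14.3333/5 = -2.8667
  S[A,C] = ((-1.3333)·(-2) + (2.6667)·(2) + (2.6667)·(-3) + (1.6667)·(3) + (-4.3333)·(1) + (-1.3333)·(-1)) / 5 = 2/5 = 0.4
  S[B,B] = ((-3.1667)·(-3.1667) + (-2.1667)·(-2.1667) + (3.8333)·(3.8333) + (-3.1667)·(-3.1667) + (3.8333)·(3.8333) + (0.8333)·(0.8333)) / 5 = 54.8333/5 = 10.9667
  S[B,C] = ((-3.1667)·(-2) + (-2.1667)·(2) + (3.8333)·(-3) + (-3.1667)·(3) + (3.8333)·(1) + (0.8333)·(-1)) / 5 = -16/5 = -3.2
  S[C,C] = ((-2)·(-2) + (2)·(2) + (-3)·(-3) + (3)·(3) + (1)·(1) + (-1)·(-1)) / 5 = 28/5 = 5.6

S is symmetric (S[j,i] = S[i,j]). Assembling:

S = [[7.8667, -2.8667, 0.4],
 [-2.8667, 10.9667, -3.2],
 [0.4, -3.2, 5.6]]


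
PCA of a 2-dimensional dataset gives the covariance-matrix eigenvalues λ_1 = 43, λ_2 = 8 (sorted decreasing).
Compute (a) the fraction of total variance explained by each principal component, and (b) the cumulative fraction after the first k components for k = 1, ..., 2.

Step 1 — total variance = trace(Sigma) = Σ λ_i = 43 + 8 = 51.

Step 2 — fraction explained by component i = λ_i / Σ λ:
  PC1: 43/51 = 0.8431
  PC2: 8/51 = 0.1569

Step 3 — cumulative fraction after k components = (λ_1 + ... + λ_k) / Σ λ:
  k = 1: 43/51 = 0.8431
  k = 2: (43 + 8)/51 = 51/51 = 1

Summary (fraction, with percent):

explained: PC1 0.8431 (84.31%), PC2 0.1569 (15.69%);  cumulative: 0.8431, 1


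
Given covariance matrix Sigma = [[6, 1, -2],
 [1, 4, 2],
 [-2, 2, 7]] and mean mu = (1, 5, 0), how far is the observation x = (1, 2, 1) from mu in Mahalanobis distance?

Step 1 — centre the observation: (x - mu) = (0, -3, 1).

Step 2 — invert Sigma (cofactor / det for 3×3, or solve directly):
  Sigma^{-1} = [[0.2124, -0.0973, 0.0885],
 [-0.0973, 0.3363, -0.1239],
 [0.0885, -0.1239, 0.2035]].

Step 3 — form the quadratic (x - mu)^T · Sigma^{-1} · (x - mu):
  Sigma^{-1} · (x - mu) = (0.3805, -1.1327, 0.5752).
  (x - mu)^T · [Sigma^{-1} · (x - mu)] = (0)·(0.3805) + (-3)·(-1.1327) + (1)·(0.5752) = 3.9735.

Step 4 — take square root: d = √(3.9735) ≈ 1.9934.

d(x, mu) = √(3.9735) ≈ 1.9934


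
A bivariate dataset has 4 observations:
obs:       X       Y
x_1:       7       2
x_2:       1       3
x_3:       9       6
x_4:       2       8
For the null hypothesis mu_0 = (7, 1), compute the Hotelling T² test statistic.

Step 1 — sample mean vector:
  mean(X) = (7 + 1 + 9 + 2) / 4 = 19/4 = 4.75
  mean(Y) = (2 + 3 + 6 + 8) / 4 = 19/4 = 4.75
  x̄ = (4.75, 4.75),  deviation x̄ - mu_0 = (4.75, 4.75) - (7, 1) = (-2.25, 3.75).

Step 2 — sample covariance matrix, S[i,j] = (1/(n-1)) · Σ_k (x_{k,i} - mean_i) · (x_{k,j} - mean_j), divisor n-1 = 3:
  S[X,X] = ((2.25)·(2.25) + (-3.75)·(-3.75) + (4.25)·(4.25) + (-2.75)·(-2.75)) / 3 = 44.75/3 = 14.9167
  S[X,Y] = ((2.25)·(-2.75) + (-3.75)·(-1.75) + (4.25)·(1.25) + (-2.75)·(3.25)) / 3 = -3.25/3 = -1.0833
  S[Y,Y] = ((-2.75)·(-2.75) + (-1.75)·(-1.75) + (1.25)·(1.25) + (3.25)·(3.25)) / 3 = 22.75/3 = 7.5833
  S = [[14.9167, -1.0833],
 [-1.0833, 7.5833]].

Step 3 — invert S. det(S) = 14.9167·7.5833 - (-1.0833)² = 111.9444.
  S^{-1} = (1/det) · [[d, -b], [-b, a]] = [[0.0677, 0.0097],
 [0.0097, 0.1333]].

Step 4 — quadratic form (x̄ - mu_0)^T · S^{-1} · (x̄ - mu_0):
  S^{-1} · (x̄ - mu_0) = (-0.1161, 0.4779),
  (x̄ - mu_0)^T · [...] = (-2.25)·(-0.1161) + (3.75)·(0.4779) = 2.0535.

Step 5 — scale by n: T² = 4 · 2.0535 = 8.2139.

T² ≈ 8.2139


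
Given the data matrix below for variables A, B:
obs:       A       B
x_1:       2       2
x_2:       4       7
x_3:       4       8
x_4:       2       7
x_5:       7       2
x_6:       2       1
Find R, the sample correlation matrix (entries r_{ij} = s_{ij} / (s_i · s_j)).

Step 1 — column means:
  mean(A) = (2 + 4 + 4 + 2 + 7 + 2) / 6 = 21/6 = 3.5
  mean(B) = (2 + 7 + 8 + 7 + 2 + 1) / 6 = 27/6 = 4.5

Step 2 — sample variances and covariances s[i,j] = (1/(n-1)) · Σ_k (x_{k,i} - mean_i) · (x_{k,j} - mean_j), with n-1 = 5:
  s[A,A] = ((-1.5)·(-1.5) + (0.5)·(0.5) + (0.5)·(0.5) + (-1.5)·(-1.5) + (3.5)·(3.5) + (-1.5)·(-1.5)) / 5 = 19.5/5 = 3.9
  s[A,B] = ((-1.5)·(-2.5) + (0.5)·(2.5) + (0.5)·(3.5) + (-1.5)·(2.5) + (3.5)·(-2.5) + (-1.5)·(-3.5)) / 5 = -0.5/5 = -0.1
  s[B,B] = ((-2.5)·(-2.5) + (2.5)·(2.5) + (3.5)·(3.5) + (2.5)·(2.5) + (-2.5)·(-2.5) + (-3.5)·(-3.5)) / 5 = 49.5/5 = 9.9
  Sample standard deviations s_i = √(s[i,i]):
  s(A) = √(3.9) = 1.9748
  s(B) = √(9.9) = 3.1464

Step 3 — r_{ij} = s_{ij} / (s_i · s_j):
  r[A,A] = 1 (diagonal).
  r[A,B] = -0.1 / (1.9748 · 3.1464) = -0.1 / 6.2137 = -0.0161
  r[B,B] = 1 (diagonal).

R is symmetric with unit diagonal. Assembling:

R = [[1, -0.0161],
 [-0.0161, 1]]


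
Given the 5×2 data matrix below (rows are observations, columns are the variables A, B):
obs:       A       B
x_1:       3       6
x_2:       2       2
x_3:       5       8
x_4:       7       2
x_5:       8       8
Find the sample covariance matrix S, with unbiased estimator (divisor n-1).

Step 1 — column means:
  mean(A) = (3 + 2 + 5 + 7 + 8) / 5 = 25/5 = 5
  mean(B) = (6 + 2 + 8 + 2 + 8) / 5 = 26/5 = 5.2

Step 2 — sample covariance S[i,j] = (1/(n-1)) · Σ_k (x_{k,i} - mean_i) · (x_{k,j} - mean_j), with n-1 = 4.
  S[A,A] = ((-2)·(-2) + (-3)·(-3) + (0)·(0) + (2)·(2) + (3)·(3)) / 4 = 26/4 = 6.5
  S[A,B] = ((-2)·(0.8) + (-3)·(-3.2) + (0)·(2.8) + (2)·(-3.2) + (3)·(2.8)) / 4 = 10/4 = 2.5
  S[B,B] = ((0.8)·(0.8) + (-3.2)·(-3.2) + (2.8)·(2.8) + (-3.2)·(-3.2) + (2.8)·(2.8)) / 4 = 36.8/4 = 9.2

S is symmetric (S[j,i] = S[i,j]). Assembling:

S = [[6.5, 2.5],
 [2.5, 9.2]]


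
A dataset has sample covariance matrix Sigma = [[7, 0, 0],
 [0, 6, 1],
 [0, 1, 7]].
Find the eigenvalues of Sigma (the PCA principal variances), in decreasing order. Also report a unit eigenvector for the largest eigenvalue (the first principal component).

Step 1 — characteristic polynomial p(λ) = det(λI - Sigma) = λ³ - tr·λ² + c_1·λ - det, where tr = trace, c_1 = sum of the principal 2×2 minors, det = det(Sigma):
  tr = 7 + 6 + 7 = 20,
  c_1 = (7·6 - (0)²) + (7·7 - (0)²) + (6·7 - (1)²) = 42 + 49 + 41 = 132,
  det = 7·(6·7 - (1)²) - (0)·((0)·7 - (1)·(0)) + (0)·((0)·(1) - 6·(0)) = 7·(41) - (0)·(0) + (0)·(0) = 287.
  So p(λ) = λ³ - 20λ² + 132λ - 287.
Step 2 — look for an integer root (rational root theorem: any rational root is an integer divisor of 287). Testing λ = 7:
  p(7) = 343 - 980 + 924 - 287 = 0  ✓
  Dividing out (λ - 7): p(λ) = (λ - 7)(λ² - 13λ + 41).
Step 3 — remaining eigenvalues from the quadratic λ² - 13λ + 41 = 0:
  Δ = 13² - 4·41 = 169 - 164 = 5,  λ = (13 ± √5)/2 = (13 ± 2.2361)/2 ≈ 7.618 or 5.382.
  Sorted: λ_1 = 7.618,  λ_2 = 7,  λ_3 = 5.382  (check: sum = 20 = tr ✓).

Step 4 — unit eigenvector for λ_1 ≈ 7.618: v spans the null space of (Sigma - λ_1 I), whose rows are
  r_1 = (-0.618, 0, 0),  r_2 = (0, -1.618, 1),  r_3 = (0, 1, -0.618).
  v is orthogonal to every row, so take v ∝ r_1 × r_2 = ((0)·(1) - (0)·(-1.618), (0)·(0) - (-0.618)·(1), (-0.618)·(-1.618) - (0)·(0)) ≈ (0, 0.618, 1).
  Let u = (0, 0.618, 1).
  ||u|| = √((0)² + (0.618)² + (1)²) = √(1.382) ≈ 1.1756,  v_1 = u/||u|| ≈ (0, 0.5257, 0.8507) (||v_1|| = 1).

λ_1 = 7.618,  λ_2 = 7,  λ_3 = 5.382;  v_1 ≈ (0, 0.5257, 0.8507)


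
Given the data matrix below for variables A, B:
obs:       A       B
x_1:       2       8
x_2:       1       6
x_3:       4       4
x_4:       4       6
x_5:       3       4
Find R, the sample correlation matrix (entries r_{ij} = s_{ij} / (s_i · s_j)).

Step 1 — column means:
  mean(A) = (2 + 1 + 4 + 4 + 3) / 5 = 14/5 = 2.8
  mean(B) = (8 + 6 + 4 + 6 + 4) / 5 = 28/5 = 5.6

Step 2 — sample variances and covariances s[i,j] = (1/(n-1)) · Σ_k (x_{k,i} - mean_i) · (x_{k,j} - mean_j), with n-1 = 4:
  s[A,A] = ((-0.8)·(-0.8) + (-1.8)·(-1.8) + (1.2)·(1.2) + (1.2)·(1.2) + (0.2)·(0.2)) / 4 = 6.8/4 = 1.7
  s[A,B] = ((-0.8)·(2.4) + (-1.8)·(0.4) + (1.2)·(-1.6) + (1.2)·(0.4) + (0.2)·(-1.6)) / 4 = -4.4/4 = -1.1
  s[B,B] = ((2.4)·(2.4) + (0.4)·(0.4) + (-1.6)·(-1.6) + (0.4)·(0.4) + (-1.6)·(-1.6)) / 4 = 11.2/4 = 2.8
  Sample standard deviations s_i = √(s[i,i]):
  s(A) = √(1.7) = 1.3038
  s(B) = √(2.8) = 1.6733

Step 3 — r_{ij} = s_{ij} / (s_i · s_j):
  r[A,A] = 1 (diagonal).
  r[A,B] = -1.1 / (1.3038 · 1.6733) = -1.1 / 2.1817 = -0.5042
  r[B,B] = 1 (diagonal).

R is symmetric with unit diagonal. Assembling:

R = [[1, -0.5042],
 [-0.5042, 1]]


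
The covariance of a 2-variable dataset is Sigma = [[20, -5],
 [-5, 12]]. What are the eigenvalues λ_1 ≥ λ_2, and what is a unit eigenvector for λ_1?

Step 1 — characteristic polynomial of 2×2 Sigma:
  det(Sigma - λI) = λ² - trace · λ + det = 0.
  trace = 20 + 12 = 32, det = 20·12 - (-5)² = 215.
Step 2 — discriminant:
  Δ = trace² - 4·det = 1024 - 860 = 164.
Step 3 — eigenvalues:
  λ = (trace ± √Δ)/2 = (32 ± 12.8062)/2,
  λ_1 = 22.4031,  λ_2 = 9.5969.

Step 4 — unit eigenvector for λ_1: solve (Sigma - λ_1 I)v = 0. First row:
  (20 - 22.4031)·v_x + (-5)·v_y = 0, i.e. (-2.4031)·v_x + (-5)·v_y = 0,
  so v ∝ (b, λ_1 - a) = (-5, 2.4031); multiply by -1 so the first entry is positive: u = (5, -2.4031).
  ||u|| = √((5)² + (-2.4031)²) = √(30.775) ≈ 5.5475,
  v_1 = u/||u|| ≈ (0.9013, -0.4332) (||v_1|| = 1).

λ_1 = 22.4031,  λ_2 = 9.5969;  v_1 ≈ (0.9013, -0.4332)


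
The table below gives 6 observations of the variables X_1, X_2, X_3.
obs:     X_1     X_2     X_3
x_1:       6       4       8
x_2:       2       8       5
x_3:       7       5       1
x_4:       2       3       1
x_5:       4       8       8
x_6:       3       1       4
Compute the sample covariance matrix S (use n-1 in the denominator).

Step 1 — column means:
  mean(X_1) = (6 + 2 + 7 + 2 + 4 + 3) / 6 = 24/6 = 4
  mean(X_2) = (4 + 8 + 5 + 3 + 8 + 1) / 6 = 29/6 = 4.8333
  mean(X_3) = (8 + 5 + 1 + 1 + 8 + 4) / 6 = 27/6 = 4.5

Step 2 — sample covariance S[i,j] = (1/(n-1)) · Σ_k (x_{k,i} - mean_i) · (x_{k,j} - mean_j), with n-1 = 5.
  S[X_1,X_1] = ((2)·(2) + (-2)·(-2) + (3)·(3) + (-2)·(-2) + (0)·(0) + (-1)·(-1)) / 5 = 22/5 = 4.4
  S[X_1,X_2] = ((2)·(-0.8333) + (-2)·(3.1667) + (3)·(0.1667) + (-2)·(-1.8333) + (0)·(3.1667) + (-1)·(-3.8333)) / 5 = 0/5 = 0
  S[X_1,X_3] = ((2)·(3.5) + (-2)·(0.5) + (3)·(-3.5) + (-2)·(-3.5) + (0)·(3.5) + (-1)·(-0.5)) / 5 = 3/5 = 0.6
  S[X_2,X_2] = ((-0.8333)·(-0.8333) + (3.1667)·(3.1667) + (0.1667)·(0.1667) + (-1.8333)·(-1.8333) + (3.1667)·(3.1667) + (-3.8333)·(-3.8333)) / 5 = 38.8333/5 = 7.7667
  S[X_2,X_3] = ((-0.8333)·(3.5) + (3.1667)·(0.5) + (0.1667)·(-3.5) + (-1.8333)·(-3.5) + (3.1667)·(3.5) + (-3.8333)·(-0.5)) / 5 = 17.5/5 = 3.5
  S[X_3,X_3] = ((3.5)·(3.5) + (0.5)·(0.5) + (-3.5)·(-3.5) + (-3.5)·(-3.5) + (3.5)·(3.5) + (-0.5)·(-0.5)) / 5 = 49.5/5 = 9.9

S is symmetric (S[j,i] = S[i,j]). Assembling:

S = [[4.4, 0, 0.6],
 [0, 7.7667, 3.5],
 [0.6, 3.5, 9.9]]


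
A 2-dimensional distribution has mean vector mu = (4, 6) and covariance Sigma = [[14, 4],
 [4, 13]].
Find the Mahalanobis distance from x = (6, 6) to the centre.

Step 1 — centre the observation: (x - mu) = (2, 0).

Step 2 — invert Sigma. det(Sigma) = 14·13 - (4)² = 166.
  Sigma^{-1} = (1/det) · [[d, -b], [-b, a]] = [[0.0783, -0.0241],
 [-0.0241, 0.0843]].

Step 3 — form the quadratic (x - mu)^T · Sigma^{-1} · (x - mu):
  Sigma^{-1} · (x - mu) = (0.1566, -0.0482).
  (x - mu)^T · [Sigma^{-1} · (x - mu)] = (2)·(0.1566) + (0)·(-0.0482) = 0.3133.

Step 4 — take square root: d = √(0.3133) ≈ 0.5597.

d(x, mu) = √(0.3133) ≈ 0.5597


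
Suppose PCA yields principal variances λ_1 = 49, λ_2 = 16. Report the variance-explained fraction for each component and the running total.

Step 1 — total variance = trace(Sigma) = Σ λ_i = 49 + 16 = 65.

Step 2 — fraction explained by component i = λ_i / Σ λ:
  PC1: 49/65 = 0.7538
  PC2: 16/65 = 0.2462

Step 3 — cumulative fraction after k components = (λ_1 + ... + λ_k) / Σ λ:
  k = 1: 49/65 = 0.7538
  k = 2: (49 + 16)/65 = 65/65 = 1

Summary (fraction, with percent):

explained: PC1 0.7538 (75.38%), PC2 0.2462 (24.62%);  cumulative: 0.7538, 1


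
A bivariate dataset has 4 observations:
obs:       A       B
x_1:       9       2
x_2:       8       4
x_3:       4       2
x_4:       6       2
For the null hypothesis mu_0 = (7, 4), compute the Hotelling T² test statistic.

Step 1 — sample mean vector:
  mean(A) = (9 + 8 + 4 + 6) / 4 = 27/4 = 6.75
  mean(B) = (2 + 4 + 2 + 2) / 4 = 10/4 = 2.5
  x̄ = (6.75, 2.5),  deviation x̄ - mu_0 = (6.75, 2.5) - (7, 4) = (-0.25, -1.5).

Step 2 — sample covariance matrix, S[i,j] = (1/(n-1)) · Σ_k (x_{k,i} - mean_i) · (x_{k,j} - mean_j), divisor n-1 = 3:
  S[A,A] = ((2.25)·(2.25) + (1.25)·(1.25) + (-2.75)·(-2.75) + (-0.75)·(-0.75)) / 3 = 14.75/3 = 4.9167
  S[A,B] = ((2.25)·(-0.5) + (1.25)·(1.5) + (-2.75)·(-0.5) + (-0.75)·(-0.5)) / 3 = 2.5/3 = 0.8333
  S[B,B] = ((-0.5)·(-0.5) + (1.5)·(1.5) + (-0.5)·(-0.5) + (-0.5)·(-0.5)) / 3 = 3/3 = 1
  S = [[4.9167, 0.8333],
 [0.8333, 1]].

Step 3 — invert S. det(S) = 4.9167·1 - (0.8333)² = 4.2222.
  S^{-1} = (1/det) · [[d, -b], [-b, a]] = [[0.2368, -0.1974],
 [-0.1974, 1.1645]].

Step 4 — quadratic form (x̄ - mu_0)^T · S^{-1} · (x̄ - mu_0):
  S^{-1} · (x̄ - mu_0) = (0.2368, -1.6974),
  (x̄ - mu_0)^T · [...] = (-0.25)·(0.2368) + (-1.5)·(-1.6974) = 2.4868.

Step 5 — scale by n: T² = 4 · 2.4868 = 9.9474.

T² ≈ 9.9474


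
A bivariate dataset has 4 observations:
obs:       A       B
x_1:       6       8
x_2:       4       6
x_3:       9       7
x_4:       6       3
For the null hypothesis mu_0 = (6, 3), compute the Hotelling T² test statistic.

Step 1 — sample mean vector:
  mean(A) = (6 + 4 + 9 + 6) / 4 = 25/4 = 6.25
  mean(B) = (8 + 6 + 7 + 3) / 4 = 24/4 = 6
  x̄ = (6.25, 6),  deviation x̄ - mu_0 = (6.25, 6) - (6, 3) = (0.25, 3).

Step 2 — sample covariance matrix, S[i,j] = (1/(n-1)) · Σ_k (x_{k,i} - mean_i) · (x_{k,j} - mean_j), divisor n-1 = 3:
  S[A,A] = ((-0.25)·(-0.25) + (-2.25)·(-2.25) + (2.75)·(2.75) + (-0.25)·(-0.25)) / 3 = 12.75/3 = 4.25
  S[A,B] = ((-0.25)·(2) + (-2.25)·(0) + (2.75)·(1) + (-0.25)·(-3)) / 3 = 3/3 = 1
  S[B,B] = ((2)·(2) + (0)·(0) + (1)·(1) + (-3)·(-3)) / 3 = 14/3 = 4.6667
  S = [[4.25, 1],
 [1, 4.6667]].

Step 3 — invert S. det(S) = 4.25·4.6667 - (1)² = 18.8333.
  S^{-1} = (1/det) · [[d, -b], [-b, a]] = [[0.2478, -0.0531],
 [-0.0531, 0.2257]].

Step 4 — quadratic form (x̄ - mu_0)^T · S^{-1} · (x̄ - mu_0):
  S^{-1} · (x̄ - mu_0) = (-0.0973, 0.6637),
  (x̄ - mu_0)^T · [...] = (0.25)·(-0.0973) + (3)·(0.6637) = 1.9668.

Step 5 — scale by n: T² = 4 · 1.9668 = 7.8673.

T² ≈ 7.8673


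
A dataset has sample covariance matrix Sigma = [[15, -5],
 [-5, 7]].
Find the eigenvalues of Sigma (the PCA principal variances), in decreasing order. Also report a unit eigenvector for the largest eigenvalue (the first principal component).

Step 1 — characteristic polynomial of 2×2 Sigma:
  det(Sigma - λI) = λ² - trace · λ + det = 0.
  trace = 15 + 7 = 22, det = 15·7 - (-5)² = 80.
Step 2 — discriminant:
  Δ = trace² - 4·det = 484 - 320 = 164.
Step 3 — eigenvalues:
  λ = (trace ± √Δ)/2 = (22 ± 12.8062)/2,
  λ_1 = 17.4031,  λ_2 = 4.5969.

Step 4 — unit eigenvector for λ_1: solve (Sigma - λ_1 I)v = 0. First row:
  (15 - 17.4031)·v_x + (-5)·v_y = 0, i.e. (-2.4031)·v_x + (-5)·v_y = 0,
  so v ∝ (b, λ_1 - a) = (-5, 2.4031); multiply by -1 so the first entry is positive: u = (5, -2.4031).
  ||u|| = √((5)² + (-2.4031)²) = √(30.775) ≈ 5.5475,
  v_1 = u/||u|| ≈ (0.9013, -0.4332) (||v_1|| = 1).

λ_1 = 17.4031,  λ_2 = 4.5969;  v_1 ≈ (0.9013, -0.4332)


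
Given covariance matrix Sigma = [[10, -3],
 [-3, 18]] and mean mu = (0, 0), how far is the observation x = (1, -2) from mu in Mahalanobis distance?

Step 1 — centre the observation: (x - mu) = (1, -2).

Step 2 — invert Sigma. det(Sigma) = 10·18 - (-3)² = 171.
  Sigma^{-1} = (1/det) · [[d, -b], [-b, a]] = [[0.1053, 0.0175],
 [0.0175, 0.0585]].

Step 3 — form the quadratic (x - mu)^T · Sigma^{-1} · (x - mu):
  Sigma^{-1} · (x - mu) = (0.0702, -0.0994).
  (x - mu)^T · [Sigma^{-1} · (x - mu)] = (1)·(0.0702) + (-2)·(-0.0994) = 0.269.

Step 4 — take square root: d = √(0.269) ≈ 0.5187.

d(x, mu) = √(0.269) ≈ 0.5187


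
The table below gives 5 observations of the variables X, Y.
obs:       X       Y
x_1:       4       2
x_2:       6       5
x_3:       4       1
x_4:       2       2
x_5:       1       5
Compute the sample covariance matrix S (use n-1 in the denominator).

Step 1 — column means:
  mean(X) = (4 + 6 + 4 + 2 + 1) / 5 = 17/5 = 3.4
  mean(Y) = (2 + 5 + 1 + 2 + 5) / 5 = 15/5 = 3

Step 2 — sample covariance S[i,j] = (1/(n-1)) · Σ_k (x_{k,i} - mean_i) · (x_{k,j} - mean_j), with n-1 = 4.
  S[X,X] = ((0.6)·(0.6) + (2.6)·(2.6) + (0.6)·(0.6) + (-1.4)·(-1.4) + (-2.4)·(-2.4)) / 4 = 15.2/4 = 3.8
  S[X,Y] = ((0.6)·(-1) + (2.6)·(2) + (0.6)·(-2) + (-1.4)·(-1) + (-2.4)·(2)) / 4 = 0/4 = 0
  S[Y,Y] = ((-1)·(-1) + (2)·(2) + (-2)·(-2) + (-1)·(-1) + (2)·(2)) / 4 = 14/4 = 3.5

S is symmetric (S[j,i] = S[i,j]). Assembling:

S = [[3.8, 0],
 [0, 3.5]]


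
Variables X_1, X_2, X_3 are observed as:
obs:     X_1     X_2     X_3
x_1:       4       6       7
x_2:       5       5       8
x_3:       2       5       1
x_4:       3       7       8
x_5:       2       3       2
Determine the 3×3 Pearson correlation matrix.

Step 1 — column means:
  mean(X_1) = (4 + 5 + 2 + 3 + 2) / 5 = 16/5 = 3.2
  mean(X_2) = (6 + 5 + 5 + 7 + 3) / 5 = 26/5 = 5.2
  mean(X_3) = (7 + 8 + 1 + 8 + 2) / 5 = 26/5 = 5.2

Step 2 — sample variances and covariances s[i,j] = (1/(n-1)) · Σ_k (x_{k,i} - mean_i) · (x_{k,j} - mean_j), with n-1 = 4:
  s[X_1,X_1] = ((0.8)·(0.8) + (1.8)·(1.8) + (-1.2)·(-1.2) + (-0.2)·(-0.2) + (-1.2)·(-1.2)) / 4 = 6.8/4 = 1.7
  s[X_1,X_2] = ((0.8)·(0.8) + (1.8)·(-0.2) + (-1.2)·(-0.2) + (-0.2)·(1.8) + (-1.2)·(-2.2)) / 4 = 2.8/4 = 0.7
  s[X_1,X_3] = ((0.8)·(1.8) + (1.8)·(2.8) + (-1.2)·(-4.2) + (-0.2)·(2.8) + (-1.2)·(-3.2)) / 4 = 14.8/4 = 3.7
  s[X_2,X_2] = ((0.8)·(0.8) + (-0.2)·(-0.2) + (-0.2)·(-0.2) + (1.8)·(1.8) + (-2.2)·(-2.2)) / 4 = 8.8/4 = 2.2
  s[X_2,X_3] = ((0.8)·(1.8) + (-0.2)·(2.8) + (-0.2)·(-4.2) + (1.8)·(2.8) + (-2.2)·(-3.2)) / 4 = 13.8/4 = 3.45
  s[X_3,X_3] = ((1.8)·(1.8) + (2.8)·(2.8) + (-4.2)·(-4.2) + (2.8)·(2.8) + (-3.2)·(-3.2)) / 4 = 46.8/4 = 11.7
  Sample standard deviations s_i = √(s[i,i]):
  s(X_1) = √(1.7) = 1.3038
  s(X_2) = √(2.2) = 1.4832
  s(X_3) = √(11.7) = 3.4205

Step 3 — r_{ij} = s_{ij} / (s_i · s_j):
  r[X_1,X_1] = 1 (diagonal).
  r[X_1,X_2] = 0.7 / (1.3038 · 1.4832) = 0.7 / 1.9339 = 0.362
  r[X_1,X_3] = 3.7 / (1.3038 · 3.4205) = 3.7 / 4.4598 = 0.8296
  r[X_2,X_2] = 1 (diagonal).
  r[X_2,X_3] = 3.45 / (1.4832 · 3.4205) = 3.45 / 5.0735 = 0.68
  r[X_3,X_3] = 1 (diagonal).

R is symmetric with unit diagonal. Assembling:

R = [[1, 0.362, 0.8296],
 [0.362, 1, 0.68],
 [0.8296, 0.68, 1]]


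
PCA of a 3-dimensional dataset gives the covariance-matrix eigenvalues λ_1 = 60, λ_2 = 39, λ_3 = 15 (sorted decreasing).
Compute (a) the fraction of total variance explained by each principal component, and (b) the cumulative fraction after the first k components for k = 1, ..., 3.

Step 1 — total variance = trace(Sigma) = Σ λ_i = 60 + 39 + 15 = 114.

Step 2 — fraction explained by component i = λ_i / Σ λ:
  PC1: 60/114 = 0.5263
  PC2: 39/114 = 0.3421
  PC3: 15/114 = 0.1316

Step 3 — cumulative fraction after k components = (λ_1 + ... + λ_k) / Σ λ:
  k = 1: 60/114 = 0.5263
  k = 2: (60 + 39)/114 = 99/114 = 0.8684
  k = 3: (60 + 39 + 15)/114 = 114/114 = 1

Summary (fraction, with percent):

explained: PC1 0.5263 (52.63%), PC2 0.3421 (34.21%), PC3 0.1316 (13.16%);  cumulative: 0.5263, 0.8684, 1


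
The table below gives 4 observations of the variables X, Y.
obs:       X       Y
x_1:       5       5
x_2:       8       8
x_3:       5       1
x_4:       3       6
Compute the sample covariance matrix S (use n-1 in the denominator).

Step 1 — column means:
  mean(X) = (5 + 8 + 5 + 3) / 4 = 21/4 = 5.25
  mean(Y) = (5 + 8 + 1 + 6) / 4 = 20/4 = 5

Step 2 — sample covariance S[i,j] = (1/(n-1)) · Σ_k (x_{k,i} - mean_i) · (x_{k,j} - mean_j), with n-1 = 3.
  S[X,X] = ((-0.25)·(-0.25) + (2.75)·(2.75) + (-0.25)·(-0.25) + (-2.25)·(-2.25)) / 3 = 12.75/3 = 4.25
  S[X,Y] = ((-0.25)·(0) + (2.75)·(3) + (-0.25)·(-4) + (-2.25)·(1)) / 3 = 7/3 = 2.3333
  S[Y,Y] = ((0)·(0) + (3)·(3) + (-4)·(-4) + (1)·(1)) / 3 = 26/3 = 8.6667

S is symmetric (S[j,i] = S[i,j]). Assembling:

S = [[4.25, 2.3333],
 [2.3333, 8.6667]]


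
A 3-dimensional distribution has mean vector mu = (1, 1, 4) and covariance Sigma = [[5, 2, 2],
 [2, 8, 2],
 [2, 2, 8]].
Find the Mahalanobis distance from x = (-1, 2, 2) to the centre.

Step 1 — centre the observation: (x - mu) = (-2, 1, -2).

Step 2 — invert Sigma (cofactor / det for 3×3, or solve directly):
  Sigma^{-1} = [[0.2381, -0.0476, -0.0476],
 [-0.0476, 0.1429, -0.0238],
 [-0.0476, -0.0238, 0.1429]].

Step 3 — form the quadratic (x - mu)^T · Sigma^{-1} · (x - mu):
  Sigma^{-1} · (x - mu) = (-0.4286, 0.2857, -0.2143).
  (x - mu)^T · [Sigma^{-1} · (x - mu)] = (-2)·(-0.4286) + (1)·(0.2857) + (-2)·(-0.2143) = 1.5714.

Step 4 — take square root: d = √(1.5714) ≈ 1.2536.

d(x, mu) = √(1.5714) ≈ 1.2536


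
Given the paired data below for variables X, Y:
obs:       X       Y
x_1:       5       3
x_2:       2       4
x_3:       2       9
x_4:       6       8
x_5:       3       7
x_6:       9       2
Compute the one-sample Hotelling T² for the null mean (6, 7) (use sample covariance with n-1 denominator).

Step 1 — sample mean vector:
  mean(X) = (5 + 2 + 2 + 6 + 3 + 9) / 6 = 27/6 = 4.5
  mean(Y) = (3 + 4 + 9 + 8 + 7 + 2) / 6 = 33/6 = 5.5
  x̄ = (4.5, 5.5),  deviation x̄ - mu_0 = (4.5, 5.5) - (6, 7) = (-1.5, -1.5).

Step 2 — sample covariance matrix, S[i,j] = (1/(n-1)) · Σ_k (x_{k,i} - mean_i) · (x_{k,j} - mean_j), divisor n-1 = 5:
  S[X,X] = ((0.5)·(0.5) + (-2.5)·(-2.5) + (-2.5)·(-2.5) + (1.5)·(1.5) + (-1.5)·(-1.5) + (4.5)·(4.5)) / 5 = 37.5/5 = 7.5
  S[X,Y] = ((0.5)·(-2.5) + (-2.5)·(-1.5) + (-2.5)·(3.5) + (1.5)·(2.5) + (-1.5)·(1.5) + (4.5)·(-3.5)) / 5 = -20.5/5 = -4.1
  S[Y,Y] = ((-2.5)·(-2.5) + (-1.5)·(-1.5) + (3.5)·(3.5) + (2.5)·(2.5) + (1.5)·(1.5) + (-3.5)·(-3.5)) / 5 = 41.5/5 = 8.3
  S = [[7.5, -4.1],
 [-4.1, 8.3]].

Step 3 — invert S. det(S) = 7.5·8.3 - (-4.1)² = 45.44.
  S^{-1} = (1/det) · [[d, -b], [-b, a]] = [[0.1827, 0.0902],
 [0.0902, 0.1651]].

Step 4 — quadratic form (x̄ - mu_0)^T · S^{-1} · (x̄ - mu_0):
  S^{-1} · (x̄ - mu_0) = (-0.4093, -0.3829),
  (x̄ - mu_0)^T · [...] = (-1.5)·(-0.4093) + (-1.5)·(-0.3829) = 1.1884.

Step 5 — scale by n: T² = 6 · 1.1884 = 7.1303.

T² ≈ 7.1303


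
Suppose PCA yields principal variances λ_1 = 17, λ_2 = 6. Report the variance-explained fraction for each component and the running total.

Step 1 — total variance = trace(Sigma) = Σ λ_i = 17 + 6 = 23.

Step 2 — fraction explained by component i = λ_i / Σ λ:
  PC1: 17/23 = 0.7391
  PC2: 6/23 = 0.2609

Step 3 — cumulative fraction after k components = (λ_1 + ... + λ_k) / Σ λ:
  k = 1: 17/23 = 0.7391
  k = 2: (17 + 6)/23 = 23/23 = 1

Summary (fraction, with percent):

explained: PC1 0.7391 (73.91%), PC2 0.2609 (26.09%);  cumulative: 0.7391, 1


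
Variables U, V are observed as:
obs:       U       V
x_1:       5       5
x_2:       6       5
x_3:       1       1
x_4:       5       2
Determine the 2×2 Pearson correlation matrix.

Step 1 — column means:
  mean(U) = (5 + 6 + 1 + 5) / 4 = 17/4 = 4.25
  mean(V) = (5 + 5 + 1 + 2) / 4 = 13/4 = 3.25

Step 2 — sample variances and covariances s[i,j] = (1/(n-1)) · Σ_k (x_{k,i} - mean_i) · (x_{k,j} - mean_j), with n-1 = 3:
  s[U,U] = ((0.75)·(0.75) + (1.75)·(1.75) + (-3.25)·(-3.25) + (0.75)·(0.75)) / 3 = 14.75/3 = 4.9167
  s[U,V] = ((0.75)·(1.75) + (1.75)·(1.75) + (-3.25)·(-2.25) + (0.75)·(-1.25)) / 3 = 10.75/3 = 3.5833
  s[V,V] = ((1.75)·(1.75) + (1.75)·(1.75) + (-2.25)·(-2.25) + (-1.25)·(-1.25)) / 3 = 12.75/3 = 4.25
  Sample standard deviations s_i = √(s[i,i]):
  s(U) = √(4.9167) = 2.2174
  s(V) = √(4.25) = 2.0616

Step 3 — r_{ij} = s_{ij} / (s_i · s_j):
  r[U,U] = 1 (diagonal).
  r[U,V] = 3.5833 / (2.2174 · 2.0616) = 3.5833 / 4.5712 = 0.7839
  r[V,V] = 1 (diagonal).

R is symmetric with unit diagonal. Assembling:

R = [[1, 0.7839],
 [0.7839, 1]]


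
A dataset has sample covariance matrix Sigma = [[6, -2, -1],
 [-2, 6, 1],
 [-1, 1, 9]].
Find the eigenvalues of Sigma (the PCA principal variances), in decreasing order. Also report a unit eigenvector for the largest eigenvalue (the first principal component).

Step 1 — characteristic polynomial p(λ) = det(λI - Sigma) = λ³ - tr·λ² + c_1·λ - det, where tr = trace, c_1 = sum of the principal 2×2 minors, det = det(Sigma):
  tr = 6 + 6 + 9 = 21,
  c_1 = (6·6 - (-2)²) + (6·9 - (-1)²) + (6·9 - (1)²) = 32 + 53 + 53 = 138,
  det = 6·(6·9 - (1)²) - (-2)·((-2)·9 - (1)·(-1)) + (-1)·((-2)·(1) - 6·(-1)) = 6·(53) - (-2)·(-17) + (-1)·(4) = 280.
  So p(λ) = λ³ - 21λ² + 138λ - 280.
Step 2 — look for an integer root (rational root theorem: any rational root is an integer divisor of 280). Testing λ = 4:
  p(4) = 64 - 336 + 552 - 280 = 0  ✓
  Dividing out (λ - 4): p(λ) = (λ - 4)(λ² - 17λ + 70).
Step 3 — remaining eigenvalues from the quadratic λ² - 17λ + 70 = 0:
  Δ = 17² - 4·70 = 289 - 280 = 9,  λ = (17 ± √9)/2 = (17 ± 3)/2 = 10 or 7.
  Sorted: λ_1 = 10,  λ_2 = 7,  λ_3 = 4  (check: sum = 21 = tr ✓).

Step 4 — unit eigenvector for λ_1 = 10: v spans the null space of (Sigma - λ_1 I), whose rows are
  r_1 = (-4, -2, -1),  r_2 = (-2, -4, 1),  r_3 = (-1, 1, -1).
  v is orthogonal to every row, so take v ∝ r_1 × r_2 = ((-2)·(1) - (-1)·(-4), (-1)·(-2) - (-4)·(1), (-4)·(-4) - (-2)·(-2)) = (-6, 6, 12).
  Rescale (divide by 6; multiply by -1 so the first nonzero entry is positive): u = (1, -1, -2).
  ||u|| = √((1)² + (-1)² + (-2)²) = √(6) ≈ 2.4495,  v_1 = u/||u|| ≈ (0.4082, -0.4082, -0.8165) (||v_1|| = 1).

λ_1 = 10,  λ_2 = 7,  λ_3 = 4;  v_1 ≈ (0.4082, -0.4082, -0.8165)


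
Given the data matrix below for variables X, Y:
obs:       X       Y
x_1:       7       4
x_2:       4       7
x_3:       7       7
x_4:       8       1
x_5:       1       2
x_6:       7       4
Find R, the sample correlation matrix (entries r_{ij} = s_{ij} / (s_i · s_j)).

Step 1 — column means:
  mean(X) = (7 + 4 + 7 + 8 + 1 + 7) / 6 = 34/6 = 5.6667
  mean(Y) = (4 + 7 + 7 + 1 + 2 + 4) / 6 = 25/6 = 4.1667

Step 2 — sample variances and covariances s[i,j] = (1/(n-1)) · Σ_k (x_{k,i} - mean_i) · (x_{k,j} - mean_j), with n-1 = 5:
  s[X,X] = ((1.3333)·(1.3333) + (-1.6667)·(-1.6667) + (1.3333)·(1.3333) + (2.3333)·(2.3333) + (-4.6667)·(-4.6667) + (1.3333)·(1.3333)) / 5 = 35.3333/5 = 7.0667
  s[X,Y] = ((1.3333)·(-0.1667) + (-1.6667)·(2.8333) + (1.3333)·(2.8333) + (2.3333)·(-3.1667) + (-4.6667)·(-2.1667) + (1.3333)·(-0.1667)) / 5 = 1.3333/5 = 0.2667
  s[Y,Y] = ((-0.1667)·(-0.1667) + (2.8333)·(2.8333) + (2.8333)·(2.8333) + (-3.1667)·(-3.1667) + (-2.1667)·(-2.1667) + (-0.1667)·(-0.1667)) / 5 = 30.8333/5 = 6.1667
  Sample standard deviations s_i = √(s[i,i]):
  s(X) = √(7.0667) = 2.6583
  s(Y) = √(6.1667) = 2.4833

Step 3 — r_{ij} = s_{ij} / (s_i · s_j):
  r[X,X] = 1 (diagonal).
  r[X,Y] = 0.2667 / (2.6583 · 2.4833) = 0.2667 / 6.6013 = 0.0404
  r[Y,Y] = 1 (diagonal).

R is symmetric with unit diagonal. Assembling:

R = [[1, 0.0404],
 [0.0404, 1]]
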